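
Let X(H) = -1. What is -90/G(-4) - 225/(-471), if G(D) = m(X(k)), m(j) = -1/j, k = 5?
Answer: -14055/157 ≈ -89.522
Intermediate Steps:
G(D) = 1 (G(D) = -1/(-1) = -1*(-1) = 1)
-90/G(-4) - 225/(-471) = -90/1 - 225/(-471) = -90*1 - 225*(-1/471) = -90 + 75/157 = -14055/157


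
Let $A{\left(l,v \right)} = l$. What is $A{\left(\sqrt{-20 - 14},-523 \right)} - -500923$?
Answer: $500923 + i \sqrt{34} \approx 5.0092 \cdot 10^{5} + 5.831 i$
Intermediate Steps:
$A{\left(\sqrt{-20 - 14},-523 \right)} - -500923 = \sqrt{-20 - 14} - -500923 = \sqrt{-34} + 500923 = i \sqrt{34} + 500923 = 500923 + i \sqrt{34}$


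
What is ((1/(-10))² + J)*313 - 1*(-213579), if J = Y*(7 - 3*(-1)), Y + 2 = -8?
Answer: 18228213/100 ≈ 1.8228e+5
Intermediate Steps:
Y = -10 (Y = -2 - 8 = -10)
J = -100 (J = -10*(7 - 3*(-1)) = -10*(7 + 3) = -10*10 = -100)
((1/(-10))² + J)*313 - 1*(-213579) = ((1/(-10))² - 100)*313 - 1*(-213579) = ((-⅒)² - 100)*313 + 213579 = (1/100 - 100)*313 + 213579 = -9999/100*313 + 213579 = -3129687/100 + 213579 = 18228213/100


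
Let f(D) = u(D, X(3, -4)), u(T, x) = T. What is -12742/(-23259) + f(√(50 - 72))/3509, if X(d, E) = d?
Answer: 12742/23259 + I*√22/3509 ≈ 0.54783 + 0.0013367*I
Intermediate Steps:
f(D) = D
-12742/(-23259) + f(√(50 - 72))/3509 = -12742/(-23259) + √(50 - 72)/3509 = -12742*(-1/23259) + √(-22)*(1/3509) = 12742/23259 + (I*√22)*(1/3509) = 12742/23259 + I*√22/3509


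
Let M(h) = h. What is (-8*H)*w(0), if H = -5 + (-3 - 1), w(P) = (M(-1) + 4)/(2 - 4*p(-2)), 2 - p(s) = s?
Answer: -108/7 ≈ -15.429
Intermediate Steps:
p(s) = 2 - s
w(P) = -3/14 (w(P) = (-1 + 4)/(2 - 4*(2 - 1*(-2))) = 3/(2 - 4*(2 + 2)) = 3/(2 - 4*4) = 3/(2 - 16) = 3/(-14) = 3*(-1/14) = -3/14)
H = -9 (H = -5 - 4 = -9)
(-8*H)*w(0) = -8*(-9)*(-3/14) = 72*(-3/14) = -108/7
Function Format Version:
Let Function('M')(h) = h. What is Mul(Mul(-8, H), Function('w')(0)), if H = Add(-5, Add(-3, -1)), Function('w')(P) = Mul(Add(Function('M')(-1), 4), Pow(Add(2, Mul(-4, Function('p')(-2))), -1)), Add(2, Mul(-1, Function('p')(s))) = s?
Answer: Rational(-108, 7) ≈ -15.429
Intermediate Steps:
Function('p')(s) = Add(2, Mul(-1, s))
Function('w')(P) = Rational(-3, 14) (Function('w')(P) = Mul(Add(-1, 4), Pow(Add(2, Mul(-4, Add(2, Mul(-1, -2)))), -1)) = Mul(3, Pow(Add(2, Mul(-4, Add(2, 2))), -1)) = Mul(3, Pow(Add(2, Mul(-4, 4)), -1)) = Mul(3, Pow(Add(2, -16), -1)) = Mul(3, Pow(-14, -1)) = Mul(3, Rational(-1, 14)) = Rational(-3, 14))
H = -9 (H = Add(-5, -4) = -9)
Mul(Mul(-8, H), Function('w')(0)) = Mul(Mul(-8, -9), Rational(-3, 14)) = Mul(72, Rational(-3, 14)) = Rational(-108, 7)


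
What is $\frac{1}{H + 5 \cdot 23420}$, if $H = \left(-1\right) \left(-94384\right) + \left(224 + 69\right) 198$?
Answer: $\frac{1}{269498} \approx 3.7106 \cdot 10^{-6}$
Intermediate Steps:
$H = 152398$ ($H = 94384 + 293 \cdot 198 = 94384 + 58014 = 152398$)
$\frac{1}{H + 5 \cdot 23420} = \frac{1}{152398 + 5 \cdot 23420} = \frac{1}{152398 + 117100} = \frac{1}{269498}$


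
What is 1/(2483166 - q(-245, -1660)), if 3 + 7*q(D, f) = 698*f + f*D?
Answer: 7/18134145 ≈ 3.8601e-7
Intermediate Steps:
q(D, f) = -3/7 + 698*f/7 + D*f/7 (q(D, f) = -3/7 + (698*f + f*D)/7 = -3/7 + (698*f + D*f)/7 = -3/7 + (698*f/7 + D*f/7) = -3/7 + 698*f/7 + D*f/7)
1/(2483166 - q(-245, -1660)) = 1/(2483166 - (-3/7 + (698/7)*(-1660) + (⅐)*(-245)*(-1660))) = 1/(2483166 - (-3/7 - 1158680/7 + 58100)) = 1/(2483166 - 1*(-751983/7)) = 1/(2483166 + 751983/7) = 1/(18134145/7) = 7/18134145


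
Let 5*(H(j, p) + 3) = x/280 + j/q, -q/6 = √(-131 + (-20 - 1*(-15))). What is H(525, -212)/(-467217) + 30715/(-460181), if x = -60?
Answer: -334813964099/5016769013130 - 35*I*√34/63541512 ≈ -0.066739 - 3.2118e-6*I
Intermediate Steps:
q = -12*I*√34 (q = -6*√(-131 + (-20 - 1*(-15))) = -6*√(-131 + (-20 + 15)) = -6*√(-131 - 5) = -12*I*√34 ≈ -69.971*I)
H(j, p) = -213/70 + I*j*√34/2040 (H(j, p) = -3 + (-60/280 + j/((-12*I*√34)))/5 = -3 + (-60*1/280 + j*(I*√34/408))/5 = -3 + (-3/14 + I*j*√34/408)/5 = -3 + (-3/70 + I*j*√34/2040) = -213/70 + I*j*√34/2040)
H(525, -212)/(-467217) + 30715/(-460181) = (-213/70 + (1/2040)*I*525*√34)/(-467217) + 30715/(-460181) = (-213/70 + 35*I*√34/136)*(-1/467217) + 30715*(-1/460181) = (71/10901730 - 35*I*√34/63541512) - 30715/460181 = -334813964099/5016769013130 - 35*I*√34/63541512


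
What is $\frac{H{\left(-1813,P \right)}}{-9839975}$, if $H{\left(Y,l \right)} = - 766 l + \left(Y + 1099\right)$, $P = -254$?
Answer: $- \frac{7754}{393599} \approx -0.0197$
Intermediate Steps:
$H{\left(Y,l \right)} = 1099 + Y - 766 l$ ($H{\left(Y,l \right)} = - 766 l + \left(1099 + Y\right) = 1099 + Y - 766 l$)
$\frac{H{\left(-1813,P \right)}}{-9839975} = \frac{1099 - 1813 - -194564}{-9839975} = \left(1099 - 1813 + 194564\right) \left(- \frac{1}{9839975}\right) = 193850 \left(- \frac{1}{9839975}\right) = - \frac{7754}{393599}$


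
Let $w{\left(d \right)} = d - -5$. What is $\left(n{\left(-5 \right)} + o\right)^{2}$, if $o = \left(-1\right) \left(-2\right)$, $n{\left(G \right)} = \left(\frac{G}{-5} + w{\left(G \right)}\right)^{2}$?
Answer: $9$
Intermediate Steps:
$w{\left(d \right)} = 5 + d$ ($w{\left(d \right)} = d + 5 = 5 + d$)
$n{\left(G \right)} = \left(5 + \frac{4 G}{5}\right)^{2}$ ($n{\left(G \right)} = \left(\frac{G}{-5} + \left(5 + G\right)\right)^{2} = \left(G \left(- \frac{1}{5}\right) + \left(5 + G\right)\right)^{2} = \left(- \frac{G}{5} + \left(5 + G\right)\right)^{2} = \left(5 + \frac{4 G}{5}\right)^{2}$)
$o = 2$
$\left(n{\left(-5 \right)} + o\right)^{2} = \left(\frac{\left(25 + 4 \left(-5\right)\right)^{2}}{25} + 2\right)^{2} = \left(\frac{\left(25 - 20\right)^{2}}{25} + 2\right)^{2} = \left(\frac{5^{2}}{25} + 2\right)^{2} = \left(\frac{1}{25} \cdot 25 + 2\right)^{2} = \left(1 + 2\right)^{2} = 3^{2} = 9$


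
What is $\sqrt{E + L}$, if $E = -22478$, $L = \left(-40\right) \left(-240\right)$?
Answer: $i \sqrt{12878} \approx 113.48 i$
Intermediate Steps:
$L = 9600$
$\sqrt{E + L} = \sqrt{-22478 + 9600} = \sqrt{-12878} = i \sqrt{12878}$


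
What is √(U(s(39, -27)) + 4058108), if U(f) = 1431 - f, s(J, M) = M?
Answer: √4059566 ≈ 2014.8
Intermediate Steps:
√(U(s(39, -27)) + 4058108) = √((1431 - 1*(-27)) + 4058108) = √((1431 + 27) + 4058108) = √(1458 + 4058108) = √4059566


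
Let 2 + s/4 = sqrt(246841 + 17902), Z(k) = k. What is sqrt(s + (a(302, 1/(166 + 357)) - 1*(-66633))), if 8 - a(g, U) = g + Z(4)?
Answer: sqrt(66327 + 4*sqrt(264743)) ≈ 261.51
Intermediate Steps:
s = -8 + 4*sqrt(264743) (s = -8 + 4*sqrt(246841 + 17902) = -8 + 4*sqrt(264743) ≈ 2050.1)
a(g, U) = 4 - g (a(g, U) = 8 - (g + 4) = 8 - (4 + g) = 8 + (-4 - g) = 4 - g)
sqrt(s + (a(302, 1/(166 + 357)) - 1*(-66633))) = sqrt((-8 + 4*sqrt(264743)) + ((4 - 1*302) - 1*(-66633))) = sqrt((-8 + 4*sqrt(264743)) + ((4 - 302) + 66633)) = sqrt((-8 + 4*sqrt(264743)) + (-298 + 66633)) = sqrt((-8 + 4*sqrt(264743)) + 66335) = sqrt(66327 + 4*sqrt(264743))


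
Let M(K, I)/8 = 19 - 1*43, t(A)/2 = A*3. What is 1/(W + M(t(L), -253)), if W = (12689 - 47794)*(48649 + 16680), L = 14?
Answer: -1/2293374737 ≈ -4.3604e-10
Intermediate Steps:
t(A) = 6*A (t(A) = 2*(A*3) = 2*(3*A) = 6*A)
W = -2293374545 (W = -35105*65329 = -2293374545)
M(K, I) = -192 (M(K, I) = 8*(19 - 1*43) = 8*(19 - 43) = 8*(-24) = -192)
1/(W + M(t(L), -253)) = 1/(-2293374545 - 192) = 1/(-2293374737) = -1/2293374737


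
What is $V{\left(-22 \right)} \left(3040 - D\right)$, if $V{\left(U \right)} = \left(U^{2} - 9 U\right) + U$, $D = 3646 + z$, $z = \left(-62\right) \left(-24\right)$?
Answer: $-1382040$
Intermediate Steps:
$z = 1488$
$D = 5134$ ($D = 3646 + 1488 = 5134$)
$V{\left(U \right)} = U^{2} - 8 U$
$V{\left(-22 \right)} \left(3040 - D\right) = - 22 \left(-8 - 22\right) \left(3040 - 5134\right) = \left(-22\right) \left(-30\right) \left(3040 - 5134\right) = 660 \left(-2094\right) = -1382040$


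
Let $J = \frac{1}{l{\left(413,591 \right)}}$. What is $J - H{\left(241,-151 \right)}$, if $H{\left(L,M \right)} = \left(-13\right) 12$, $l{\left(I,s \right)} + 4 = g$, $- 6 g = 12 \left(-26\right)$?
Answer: $\frac{7489}{48} \approx 156.02$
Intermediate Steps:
$g = 52$ ($g = - \frac{12 \left(-26\right)}{6} = \left(- \frac{1}{6}\right) \left(-312\right) = 52$)
$l{\left(I,s \right)} = 48$ ($l{\left(I,s \right)} = -4 + 52 = 48$)
$H{\left(L,M \right)} = -156$
$J = \frac{1}{48} \approx 0.020833$
$J - H{\left(241,-151 \right)} = \frac{1}{48} - -156 = \frac{1}{48} + 156 = \frac{7489}{48}$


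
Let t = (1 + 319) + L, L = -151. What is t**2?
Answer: 28561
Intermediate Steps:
t = 169 (t = (1 + 319) - 151 = 320 - 151 = 169)
t**2 = 169**2 = 28561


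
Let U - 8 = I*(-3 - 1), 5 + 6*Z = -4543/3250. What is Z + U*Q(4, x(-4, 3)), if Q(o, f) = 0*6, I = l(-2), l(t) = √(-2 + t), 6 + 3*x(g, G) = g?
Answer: -6931/6500 ≈ -1.0663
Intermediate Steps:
x(g, G) = -2 + g/3
Z = -6931/6500 (Z = -⅚ + (-4543/3250)/6 = -⅚ + (-4543*1/3250)/6 = -⅚ + (⅙)*(-4543/3250) = -⅚ - 4543/19500 = -6931/6500 ≈ -1.0663)
I = 2*I (I = √(-2 - 2) = √(-4) = 2*I ≈ 2.0*I)
Q(o, f) = 0
U = 8 - 8*I (U = 8 + (2*I)*(-3 - 1) = 8 + (2*I)*(-4) = 8 - 8*I ≈ 8.0 - 8.0*I)
Z + U*Q(4, x(-4, 3)) = -6931/6500 + (8 - 8*I)*0 = -6931/6500 + 0 = -6931/6500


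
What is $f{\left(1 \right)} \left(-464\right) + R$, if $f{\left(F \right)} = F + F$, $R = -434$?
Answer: $-1362$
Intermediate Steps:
$f{\left(F \right)} = 2 F$
$f{\left(1 \right)} \left(-464\right) + R = 2 \cdot 1 \left(-464\right) - 434 = 2 \left(-464\right) - 434 = -928 - 434 = -1362$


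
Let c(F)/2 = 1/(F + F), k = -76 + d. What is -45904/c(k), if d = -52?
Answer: 5875712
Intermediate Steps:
k = -128 (k = -76 - 52 = -128)
c(F) = 1/F (c(F) = 2/(F + F) = 2/((2*F)) = 2*(1/(2*F)) = 1/F)
-45904/c(k) = -45904/(1/(-128)) = -45904/(-1/128) = -45904*(-128) = 5875712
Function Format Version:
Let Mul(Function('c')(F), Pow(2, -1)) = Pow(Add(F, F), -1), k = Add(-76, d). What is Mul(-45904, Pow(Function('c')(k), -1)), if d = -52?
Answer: 5875712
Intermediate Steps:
k = -128 (k = Add(-76, -52) = -128)
Function('c')(F) = Pow(F, -1) (Function('c')(F) = Mul(2, Pow(Add(F, F), -1)) = Mul(2, Pow(Mul(2, F), -1)) = Mul(2, Mul(Rational(1, 2), Pow(F, -1))) = Pow(F, -1))
Mul(-45904, Pow(Function('c')(k), -1)) = Mul(-45904, Pow(Pow(-128, -1), -1)) = Mul(-45904, Pow(Rational(-1, 128), -1)) = Mul(-45904, -128) = 5875712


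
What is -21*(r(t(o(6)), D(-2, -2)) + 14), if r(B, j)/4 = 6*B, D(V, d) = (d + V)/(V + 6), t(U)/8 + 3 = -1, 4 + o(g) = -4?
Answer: 15834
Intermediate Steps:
o(g) = -8 (o(g) = -4 - 4 = -8)
t(U) = -32 (t(U) = -24 + 8*(-1) = -24 - 8 = -32)
D(V, d) = (V + d)/(6 + V)
r(B, j) = 24*B (r(B, j) = 4*(6*B) = 24*B)
-21*(r(t(o(6)), D(-2, -2)) + 14) = -21*(24*(-32) + 14) = -21*(-768 + 14) = -21*(-754) = 15834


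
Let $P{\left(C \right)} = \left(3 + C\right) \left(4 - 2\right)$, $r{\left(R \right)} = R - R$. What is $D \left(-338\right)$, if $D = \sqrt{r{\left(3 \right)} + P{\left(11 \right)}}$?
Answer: $- 676 \sqrt{7} \approx -1788.5$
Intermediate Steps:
$r{\left(R \right)} = 0$
$P{\left(C \right)} = 6 + 2 C$ ($P{\left(C \right)} = \left(3 + C\right) 2 = 6 + 2 C$)
$D = 2 \sqrt{7}$ ($D = \sqrt{0 + \left(6 + 2 \cdot 11\right)} = \sqrt{0 + \left(6 + 22\right)} = \sqrt{0 + 28} = \sqrt{28} = 2 \sqrt{7} \approx 5.2915$)
$D \left(-338\right) = 2 \sqrt{7} \left(-338\right) = - 676 \sqrt{7}$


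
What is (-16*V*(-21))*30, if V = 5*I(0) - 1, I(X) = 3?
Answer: 141120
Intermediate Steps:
V = 14 (V = 5*3 - 1 = 15 - 1 = 14)
(-16*V*(-21))*30 = (-16*14*(-21))*30 = -224*(-21)*30 = 4704*30 = 141120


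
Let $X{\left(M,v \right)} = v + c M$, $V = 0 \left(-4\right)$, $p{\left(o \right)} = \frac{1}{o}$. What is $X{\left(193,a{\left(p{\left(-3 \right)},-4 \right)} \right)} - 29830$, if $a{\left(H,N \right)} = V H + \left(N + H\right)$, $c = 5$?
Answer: $- \frac{86608}{3} \approx -28869.0$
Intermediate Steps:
$V = 0$
$a{\left(H,N \right)} = H + N$ ($a{\left(H,N \right)} = 0 H + \left(N + H\right) = 0 + \left(H + N\right) = H + N$)
$X{\left(M,v \right)} = v + 5 M$
$X{\left(193,a{\left(p{\left(-3 \right)},-4 \right)} \right)} - 29830 = \left(\left(\frac{1}{-3} - 4\right) + 5 \cdot 193\right) - 29830 = \left(\left(- \frac{1}{3} - 4\right) + 965\right) - 29830 = \left(- \frac{13}{3} + 965\right) - 29830 = \frac{2882}{3} - 29830 = - \frac{86608}{3}$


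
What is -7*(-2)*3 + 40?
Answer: 82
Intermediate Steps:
-7*(-2)*3 + 40 = 14*3 + 40 = 42 + 40 = 82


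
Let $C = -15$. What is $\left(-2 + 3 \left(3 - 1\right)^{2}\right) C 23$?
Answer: $-3450$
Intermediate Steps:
$\left(-2 + 3 \left(3 - 1\right)^{2}\right) C 23 = \left(-2 + 3 \left(3 - 1\right)^{2}\right) \left(-15\right) 23 = \left(-2 + 3 \cdot 2^{2}\right) \left(-15\right) 23 = \left(-2 + 3 \cdot 4\right) \left(-15\right) 23 = \left(-2 + 12\right) \left(-15\right) 23 = 10 \left(-15\right) 23 = \left(-150\right) 23 = -3450$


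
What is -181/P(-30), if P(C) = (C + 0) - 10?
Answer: 181/40 ≈ 4.5250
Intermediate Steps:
P(C) = -10 + C (P(C) = C - 10 = -10 + C)
-181/P(-30) = -181/(-10 - 30) = -181/(-40) = -181*(-1/40) = 181/40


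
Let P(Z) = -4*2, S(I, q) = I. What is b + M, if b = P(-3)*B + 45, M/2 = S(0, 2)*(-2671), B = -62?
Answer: 541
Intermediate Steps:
P(Z) = -8
M = 0 (M = 2*(0*(-2671)) = 2*0 = 0)
b = 541 (b = -8*(-62) + 45 = 496 + 45 = 541)
b + M = 541 + 0 = 541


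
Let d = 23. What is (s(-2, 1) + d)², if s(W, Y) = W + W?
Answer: 361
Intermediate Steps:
s(W, Y) = 2*W
(s(-2, 1) + d)² = (2*(-2) + 23)² = (-4 + 23)² = 19² = 361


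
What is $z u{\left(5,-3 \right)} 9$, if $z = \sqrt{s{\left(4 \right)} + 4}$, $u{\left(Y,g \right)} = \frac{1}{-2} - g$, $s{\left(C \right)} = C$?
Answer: $45 \sqrt{2} \approx 63.64$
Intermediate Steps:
$u{\left(Y,g \right)} = - \frac{1}{2} - g$
$z = 2 \sqrt{2}$ ($z = \sqrt{4 + 4} = \sqrt{8} = 2 \sqrt{2} \approx 2.8284$)
$z u{\left(5,-3 \right)} 9 = 2 \sqrt{2} \left(- \frac{1}{2} - -3\right) 9 = 2 \sqrt{2} \left(- \frac{1}{2} + 3\right) 9 = 2 \sqrt{2} \cdot \frac{5}{2} \cdot 9 = 5 \sqrt{2} \cdot 9 = 45 \sqrt{2}$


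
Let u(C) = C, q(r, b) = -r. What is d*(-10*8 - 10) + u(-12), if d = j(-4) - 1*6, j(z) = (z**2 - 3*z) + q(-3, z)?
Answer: -2262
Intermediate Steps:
j(z) = 3 + z**2 - 3*z (j(z) = (z**2 - 3*z) - 1*(-3) = (z**2 - 3*z) + 3 = 3 + z**2 - 3*z)
d = 25 (d = (3 + (-4)**2 - 3*(-4)) - 1*6 = (3 + 16 + 12) - 6 = 31 - 6 = 25)
d*(-10*8 - 10) + u(-12) = 25*(-10*8 - 10) - 12 = 25*(-80 - 10) - 12 = 25*(-90) - 12 = -2250 - 12 = -2262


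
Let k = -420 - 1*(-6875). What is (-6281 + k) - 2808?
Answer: -2634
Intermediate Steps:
k = 6455 (k = -420 + 6875 = 6455)
(-6281 + k) - 2808 = (-6281 + 6455) - 2808 = 174 - 2808 = -2634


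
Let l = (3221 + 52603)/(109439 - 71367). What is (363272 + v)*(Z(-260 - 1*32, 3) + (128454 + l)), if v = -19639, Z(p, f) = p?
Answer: 209592053697488/4759 ≈ 4.4041e+10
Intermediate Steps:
l = 6978/4759 (l = 55824/38072 = 55824*(1/38072) = 6978/4759 ≈ 1.4663)
(363272 + v)*(Z(-260 - 1*32, 3) + (128454 + l)) = (363272 - 19639)*((-260 - 1*32) + (128454 + 6978/4759)) = 343633*((-260 - 32) + 611319564/4759) = 343633*(-292 + 611319564/4759) = 343633*(609929936/4759) = 209592053697488/4759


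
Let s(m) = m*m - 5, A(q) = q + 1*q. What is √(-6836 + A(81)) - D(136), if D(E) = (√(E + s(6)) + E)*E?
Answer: -18496 - 136*√167 + I*√6674 ≈ -20254.0 + 81.695*I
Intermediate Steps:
A(q) = 2*q (A(q) = q + q = 2*q)
s(m) = -5 + m² (s(m) = m² - 5 = -5 + m²)
D(E) = E*(E + √(31 + E)) (D(E) = (√(E + (-5 + 6²)) + E)*E = (√(E + (-5 + 36)) + E)*E = (√(E + 31) + E)*E = (√(31 + E) + E)*E = (E + √(31 + E))*E = E*(E + √(31 + E)))
√(-6836 + A(81)) - D(136) = √(-6836 + 2*81) - 136*(136 + √(31 + 136)) = √(-6836 + 162) - 136*(136 + √167) = √(-6674) - (18496 + 136*√167) = I*√6674 + (-18496 - 136*√167) = -18496 - 136*√167 + I*√6674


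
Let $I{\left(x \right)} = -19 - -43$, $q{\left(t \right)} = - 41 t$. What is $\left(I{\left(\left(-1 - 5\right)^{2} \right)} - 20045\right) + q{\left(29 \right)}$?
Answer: $-21210$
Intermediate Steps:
$I{\left(x \right)} = 24$ ($I{\left(x \right)} = -19 + 43 = 24$)
$\left(I{\left(\left(-1 - 5\right)^{2} \right)} - 20045\right) + q{\left(29 \right)} = \left(24 - 20045\right) - 1189 = -20021 - 1189 = -21210$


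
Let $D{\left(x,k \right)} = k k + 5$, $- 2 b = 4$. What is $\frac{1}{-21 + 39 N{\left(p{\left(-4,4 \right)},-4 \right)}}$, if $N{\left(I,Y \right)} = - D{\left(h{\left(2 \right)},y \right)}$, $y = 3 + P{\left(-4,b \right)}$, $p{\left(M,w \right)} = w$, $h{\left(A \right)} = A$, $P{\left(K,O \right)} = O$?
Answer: $- \frac{1}{255} \approx -0.0039216$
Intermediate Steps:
$b = -2$ ($b = \left(- \frac{1}{2}\right) 4 = -2$)
$y = 1$ ($y = 3 - 2 = 1$)
$D{\left(x,k \right)} = 5 + k^{2}$ ($D{\left(x,k \right)} = k^{2} + 5 = 5 + k^{2}$)
$N{\left(I,Y \right)} = -6$ ($N{\left(I,Y \right)} = - (5 + 1^{2}) = - (5 + 1) = \left(-1\right) 6 = -6$)
$\frac{1}{-21 + 39 N{\left(p{\left(-4,4 \right)},-4 \right)}} = \frac{1}{-21 + 39 \left(-6\right)} = \frac{1}{-21 - 234} = \frac{1}{-255} = - \frac{1}{255}$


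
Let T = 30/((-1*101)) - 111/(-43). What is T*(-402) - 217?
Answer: -4930673/4343 ≈ -1135.3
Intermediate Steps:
T = 9921/4343 (T = 30/(-101) - 111*(-1/43) = 30*(-1/101) + 111/43 = -30/101 + 111/43 = 9921/4343 ≈ 2.2844)
T*(-402) - 217 = (9921/4343)*(-402) - 217 = -3988242/4343 - 217 = -4930673/4343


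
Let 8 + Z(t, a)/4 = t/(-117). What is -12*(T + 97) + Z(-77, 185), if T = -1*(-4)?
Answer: -145240/117 ≈ -1241.4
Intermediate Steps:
Z(t, a) = -32 - 4*t/117 (Z(t, a) = -32 + 4*(t/(-117)) = -32 + 4*(t*(-1/117)) = -32 + 4*(-t/117) = -32 - 4*t/117)
T = 4
-12*(T + 97) + Z(-77, 185) = -12*(4 + 97) + (-32 - 4/117*(-77)) = -12*101 + (-32 + 308/117) = -1212 - 3436/117 = -145240/117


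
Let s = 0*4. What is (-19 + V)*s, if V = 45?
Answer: 0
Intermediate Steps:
s = 0
(-19 + V)*s = (-19 + 45)*0 = 26*0 = 0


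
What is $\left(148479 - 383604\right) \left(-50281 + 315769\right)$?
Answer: $-62422866000$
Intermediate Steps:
$\left(148479 - 383604\right) \left(-50281 + 315769\right) = \left(-235125\right) 265488 = -62422866000$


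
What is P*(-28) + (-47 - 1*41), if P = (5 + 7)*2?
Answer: -760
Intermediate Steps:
P = 24 (P = 12*2 = 24)
P*(-28) + (-47 - 1*41) = 24*(-28) + (-47 - 1*41) = -672 + (-47 - 41) = -672 - 88 = -760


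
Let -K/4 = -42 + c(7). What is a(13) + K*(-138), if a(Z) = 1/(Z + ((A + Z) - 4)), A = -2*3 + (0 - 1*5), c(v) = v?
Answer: -212519/11 ≈ -19320.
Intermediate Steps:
A = -11 (A = -6 + (0 - 5) = -6 - 5 = -11)
K = 140 (K = -4*(-42 + 7) = -4*(-35) = 140)
a(Z) = 1/(-15 + 2*Z) (a(Z) = 1/(Z + ((-11 + Z) - 4)) = 1/(Z + (-15 + Z)) = 1/(-15 + 2*Z))
a(13) + K*(-138) = 1/(-15 + 2*13) + 140*(-138) = 1/(-15 + 26) - 19320 = 1/11 - 19320 = -212519/11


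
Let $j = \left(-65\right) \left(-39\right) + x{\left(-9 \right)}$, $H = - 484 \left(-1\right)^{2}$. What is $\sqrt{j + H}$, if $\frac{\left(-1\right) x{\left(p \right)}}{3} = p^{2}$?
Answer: $4 \sqrt{113} \approx 42.521$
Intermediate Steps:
$x{\left(p \right)} = - 3 p^{2}$
$H = -484$ ($H = \left(-484\right) 1 = -484$)
$j = 2292$ ($j = \left(-65\right) \left(-39\right) - 3 \left(-9\right)^{2} = 2535 - 243 = 2292$)
$\sqrt{j + H} = \sqrt{2292 - 484} = \sqrt{1808} = 4 \sqrt{113}$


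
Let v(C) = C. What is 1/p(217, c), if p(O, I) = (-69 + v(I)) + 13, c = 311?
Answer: 1/255 ≈ 0.0039216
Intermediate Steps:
p(O, I) = -56 + I (p(O, I) = (-69 + I) + 13 = -56 + I)
1/p(217, c) = 1/(-56 + 311) = 1/255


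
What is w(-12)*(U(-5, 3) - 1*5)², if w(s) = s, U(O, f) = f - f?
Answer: -300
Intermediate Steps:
U(O, f) = 0
w(-12)*(U(-5, 3) - 1*5)² = -12*(0 - 1*5)² = -12*(0 - 5)² = -12*(-5)² = -12*25 = -300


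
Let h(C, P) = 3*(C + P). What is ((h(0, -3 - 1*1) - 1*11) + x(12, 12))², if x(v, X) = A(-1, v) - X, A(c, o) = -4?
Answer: 1521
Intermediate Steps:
h(C, P) = 3*C + 3*P
x(v, X) = -4 - X
((h(0, -3 - 1*1) - 1*11) + x(12, 12))² = (((3*0 + 3*(-3 - 1*1)) - 1*11) + (-4 - 1*12))² = (((0 + 3*(-3 - 1)) - 11) + (-4 - 12))² = (((0 + 3*(-4)) - 11) - 16)² = (((0 - 12) - 11) - 16)² = ((-12 - 11) - 16)² = (-23 - 16)² = (-39)² = 1521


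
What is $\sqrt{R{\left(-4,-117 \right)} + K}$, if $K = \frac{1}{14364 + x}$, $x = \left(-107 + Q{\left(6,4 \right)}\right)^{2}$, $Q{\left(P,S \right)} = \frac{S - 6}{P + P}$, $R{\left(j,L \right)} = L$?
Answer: $\frac{3 i \sqrt{11257071793305}}{930553} \approx 10.817 i$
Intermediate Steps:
$Q{\left(P,S \right)} = \frac{-6 + S}{2 P}$
$x = \frac{413449}{36}$ ($x = \left(-107 + \frac{-6 + 4}{2 \cdot 6}\right)^{2} = \left(-107 + \frac{1}{2} \cdot \frac{1}{6} \left(-2\right)\right)^{2} = \left(-107 - \frac{1}{6}\right)^{2} = \left(- \frac{643}{6}\right)^{2} = \frac{413449}{36} \approx 11485.0$)
$K = \frac{36}{930553}$ ($K = \frac{1}{14364 + \frac{413449}{36}} = \frac{1}{\frac{930553}{36}} = \frac{36}{930553} \approx 3.8687 \cdot 10^{-5}$)
$\sqrt{R{\left(-4,-117 \right)} + K} = \sqrt{-117 + \frac{36}{930553}} = \sqrt{- \frac{108874665}{930553}} = \frac{3 i \sqrt{11257071793305}}{930553}$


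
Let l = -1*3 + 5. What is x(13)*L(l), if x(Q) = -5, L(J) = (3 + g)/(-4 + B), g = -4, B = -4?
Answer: -5/8 ≈ -0.62500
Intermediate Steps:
l = 2 (l = -3 + 5 = 2)
L(J) = ⅛ (L(J) = (3 - 4)/(-4 - 4) = -1/(-8) = -1*(-⅛) = ⅛)
x(13)*L(l) = -5*⅛ = -5/8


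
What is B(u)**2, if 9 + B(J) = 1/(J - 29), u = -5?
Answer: 94249/1156 ≈ 81.530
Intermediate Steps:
B(J) = -9 + 1/(-29 + J) (B(J) = -9 + 1/(J - 29) = -9 + 1/(-29 + J))
B(u)**2 = ((262 - 9*(-5))/(-29 - 5))**2 = ((262 + 45)/(-34))**2 = (-1/34*307)**2 = (-307/34)**2 = 94249/1156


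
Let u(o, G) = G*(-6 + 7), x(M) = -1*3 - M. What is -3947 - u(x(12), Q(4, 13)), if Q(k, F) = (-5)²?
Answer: -3972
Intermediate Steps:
Q(k, F) = 25
x(M) = -3 - M
u(o, G) = G (u(o, G) = G*1 = G)
-3947 - u(x(12), Q(4, 13)) = -3947 - 1*25 = -3947 - 25 = -3972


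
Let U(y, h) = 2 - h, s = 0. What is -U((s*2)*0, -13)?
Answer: -15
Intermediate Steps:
-U((s*2)*0, -13) = -(2 - 1*(-13)) = -(2 + 13) = -1*15 = -15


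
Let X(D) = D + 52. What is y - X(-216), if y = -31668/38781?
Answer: 2109472/12927 ≈ 163.18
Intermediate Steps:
y = -10556/12927 (y = -31668*1/38781 = -10556/12927 ≈ -0.81659)
X(D) = 52 + D
y - X(-216) = -10556/12927 - (52 - 216) = -10556/12927 - 1*(-164) = -10556/12927 + 164 = 2109472/12927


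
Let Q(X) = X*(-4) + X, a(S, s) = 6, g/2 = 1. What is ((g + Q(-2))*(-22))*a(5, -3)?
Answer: -1056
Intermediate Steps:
g = 2 (g = 2*1 = 2)
Q(X) = -3*X (Q(X) = -4*X + X = -3*X)
((g + Q(-2))*(-22))*a(5, -3) = ((2 - 3*(-2))*(-22))*6 = ((2 + 6)*(-22))*6 = (8*(-22))*6 = -176*6 = -1056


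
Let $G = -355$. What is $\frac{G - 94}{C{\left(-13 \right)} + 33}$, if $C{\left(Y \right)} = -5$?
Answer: $- \frac{449}{28} \approx -16.036$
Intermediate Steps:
$\frac{G - 94}{C{\left(-13 \right)} + 33} = \frac{-355 - 94}{-5 + 33} = - \frac{449}{28}$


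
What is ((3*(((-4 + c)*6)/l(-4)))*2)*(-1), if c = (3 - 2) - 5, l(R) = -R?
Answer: 72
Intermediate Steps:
c = -4 (c = 1 - 5 = -4)
((3*(((-4 + c)*6)/l(-4)))*2)*(-1) = ((3*(((-4 - 4)*6)/((-1*(-4)))))*2)*(-1) = ((3*(-8*6/4))*2)*(-1) = ((3*(-48*1/4))*2)*(-1) = ((3*(-12))*2)*(-1) = -36*2*(-1) = -72*(-1) = 72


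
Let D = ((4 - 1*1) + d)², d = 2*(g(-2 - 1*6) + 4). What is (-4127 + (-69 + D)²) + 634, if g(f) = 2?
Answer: 20843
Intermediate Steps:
d = 12 (d = 2*(2 + 4) = 2*6 = 12)
D = 225 (D = ((4 - 1*1) + 12)² = ((4 - 1) + 12)² = (3 + 12)² = 15² = 225)
(-4127 + (-69 + D)²) + 634 = (-4127 + (-69 + 225)²) + 634 = (-4127 + 156²) + 634 = (-4127 + 24336) + 634 = 20209 + 634 = 20843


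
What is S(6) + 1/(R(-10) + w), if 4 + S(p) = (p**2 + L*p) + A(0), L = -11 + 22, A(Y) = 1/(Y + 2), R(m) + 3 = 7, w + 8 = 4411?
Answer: 868181/8814 ≈ 98.500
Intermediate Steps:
w = 4403 (w = -8 + 4411 = 4403)
R(m) = 4 (R(m) = -3 + 7 = 4)
A(Y) = 1/(2 + Y)
L = 11
S(p) = -7/2 + p**2 + 11*p (S(p) = -4 + ((p**2 + 11*p) + 1/(2 + 0)) = -4 + ((p**2 + 11*p) + 1/2) = -4 + (1/2 + p**2 + 11*p) = -7/2 + p**2 + 11*p)
S(6) + 1/(R(-10) + w) = (-7/2 + 6**2 + 11*6) + 1/(4 + 4403) = (-7/2 + 36 + 66) + 1/4407 = 197/2 + 1/4407 = 868181/8814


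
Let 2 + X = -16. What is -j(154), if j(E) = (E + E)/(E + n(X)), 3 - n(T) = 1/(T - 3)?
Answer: -3234/1649 ≈ -1.9612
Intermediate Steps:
X = -18 (X = -2 - 16 = -18)
n(T) = 3 - 1/(-3 + T) (n(T) = 3 - 1/(T - 3) = 3 - 1/(-3 + T))
j(E) = 2*E/(64/21 + E) (j(E) = (E + E)/(E + (-10 + 3*(-18))/(-3 - 18)) = (2*E)/(E + (-10 - 54)/(-21)) = (2*E)/(E - 1/21*(-64)) = (2*E)/(E + 64/21) = (2*E)/(64/21 + E) = 2*E/(64/21 + E))
-j(154) = -42*154/(64 + 21*154) = -42*154/(64 + 3234) = -42*154/3298 = -1*3234/1649 = -3234/1649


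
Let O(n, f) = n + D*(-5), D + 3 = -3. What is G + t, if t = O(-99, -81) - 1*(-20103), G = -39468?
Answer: -19434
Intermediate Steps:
D = -6 (D = -3 - 3 = -6)
O(n, f) = 30 + n (O(n, f) = n - 6*(-5) = n + 30 = 30 + n)
t = 20034 (t = (30 - 99) - 1*(-20103) = -69 + 20103 = 20034)
G + t = -39468 + 20034 = -19434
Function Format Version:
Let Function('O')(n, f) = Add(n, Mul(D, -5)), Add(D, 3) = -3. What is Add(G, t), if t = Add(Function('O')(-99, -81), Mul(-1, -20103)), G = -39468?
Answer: -19434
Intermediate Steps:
D = -6 (D = Add(-3, -3) = -6)
Function('O')(n, f) = Add(30, n) (Function('O')(n, f) = Add(n, Mul(-6, -5)) = Add(n, 30) = Add(30, n))
t = 20034 (t = Add(Add(30, -99), Mul(-1, -20103)) = Add(-69, 20103) = 20034)
Add(G, t) = Add(-39468, 20034) = -19434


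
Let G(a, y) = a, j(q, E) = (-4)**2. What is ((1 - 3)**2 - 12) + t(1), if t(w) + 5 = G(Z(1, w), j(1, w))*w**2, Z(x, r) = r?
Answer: -12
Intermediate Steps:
j(q, E) = 16
t(w) = -5 + w**3 (t(w) = -5 + w*w**2 = -5 + w**3)
((1 - 3)**2 - 12) + t(1) = ((1 - 3)**2 - 12) + (-5 + 1**3) = ((-2)**2 - 12) + (-5 + 1) = (4 - 12) - 4 = -8 - 4 = -12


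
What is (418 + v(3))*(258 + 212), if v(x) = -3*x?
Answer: 192230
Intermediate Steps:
(418 + v(3))*(258 + 212) = (418 - 3*3)*(258 + 212) = (418 - 9)*470 = 409*470 = 192230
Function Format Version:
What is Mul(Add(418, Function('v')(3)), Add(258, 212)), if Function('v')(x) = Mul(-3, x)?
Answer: 192230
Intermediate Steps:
Mul(Add(418, Function('v')(3)), Add(258, 212)) = Mul(Add(418, Mul(-3, 3)), Add(258, 212)) = Mul(Add(418, -9), 470) = Mul(409, 470) = 192230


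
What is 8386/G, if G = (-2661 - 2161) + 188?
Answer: -599/331 ≈ -1.8097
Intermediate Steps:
G = -4634 (G = -4822 + 188 = -4634)
8386/G = 8386/(-4634) = 8386*(-1/4634) = -599/331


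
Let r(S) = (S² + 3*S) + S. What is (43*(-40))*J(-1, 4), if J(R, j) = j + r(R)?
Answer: -1720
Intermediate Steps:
r(S) = S² + 4*S
J(R, j) = j + R*(4 + R)
(43*(-40))*J(-1, 4) = (43*(-40))*(4 - (4 - 1)) = -1720*(4 - 1*3) = -1720*(4 - 3) = -1720*1 = -1720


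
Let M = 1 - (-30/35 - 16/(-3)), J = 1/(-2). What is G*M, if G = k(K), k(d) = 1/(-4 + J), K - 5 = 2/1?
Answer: 146/189 ≈ 0.77249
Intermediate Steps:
J = -1/2 ≈ -0.50000
K = 7 (K = 5 + 2/1 = 5 + 2*1 = 5 + 2 = 7)
M = -73/21 (M = 1 - (-30*1/35 - 16*(-1/3)) = 1 - (-6/7 + 16/3) = 1 - 1*94/21 = 1 - 94/21 = -73/21 ≈ -3.4762)
k(d) = -2/9 (k(d) = 1/(-4 - 1/2) = 1/(-9/2) = -2/9)
G = -2/9 ≈ -0.22222
G*M = -2/9*(-73/21) = 146/189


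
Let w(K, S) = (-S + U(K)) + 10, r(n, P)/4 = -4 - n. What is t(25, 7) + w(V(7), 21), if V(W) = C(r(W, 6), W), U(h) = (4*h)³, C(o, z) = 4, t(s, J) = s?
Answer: 4110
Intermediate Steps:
r(n, P) = -16 - 4*n (r(n, P) = 4*(-4 - n) = -16 - 4*n)
U(h) = 64*h³
V(W) = 4
w(K, S) = 10 - S + 64*K³ (w(K, S) = (-S + 64*K³) + 10 = 10 - S + 64*K³)
t(25, 7) + w(V(7), 21) = 25 + (10 - 1*21 + 64*4³) = 25 + (10 - 21 + 64*64) = 25 + (10 - 21 + 4096) = 25 + 4085 = 4110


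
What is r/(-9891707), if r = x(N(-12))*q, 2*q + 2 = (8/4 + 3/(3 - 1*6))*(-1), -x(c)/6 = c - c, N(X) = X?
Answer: 0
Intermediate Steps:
x(c) = 0 (x(c) = -6*(c - c) = -6*0 = 0)
q = -3/2 (q = -1 + ((8/4 + 3/(3 - 1*6))*(-1))/2 = -1 + ((8*(¼) + 3/(3 - 6))*(-1))/2 = -1 + ((2 + 3/(-3))*(-1))/2 = -1 + ((2 + 3*(-⅓))*(-1))/2 = -1 + ((2 - 1)*(-1))/2 = -1 + (1*(-1))/2 = -1 + (½)*(-1) = -1 - ½ = -3/2 ≈ -1.5000)
r = 0 (r = 0*(-3/2) = 0)
r/(-9891707) = 0/(-9891707) = 0*(-1/9891707) = 0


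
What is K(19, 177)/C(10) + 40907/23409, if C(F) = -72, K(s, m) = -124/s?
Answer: 1635097/889542 ≈ 1.8381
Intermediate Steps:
K(19, 177)/C(10) + 40907/23409 = -124/19/(-72) + 40907/23409 = -124*1/19*(-1/72) + 40907*(1/23409) = -124/19*(-1/72) + 40907/23409 = 31/342 + 40907/23409 = 1635097/889542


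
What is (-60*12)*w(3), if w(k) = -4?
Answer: 2880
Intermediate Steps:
(-60*12)*w(3) = -60*12*(-4) = -720*(-4) = 2880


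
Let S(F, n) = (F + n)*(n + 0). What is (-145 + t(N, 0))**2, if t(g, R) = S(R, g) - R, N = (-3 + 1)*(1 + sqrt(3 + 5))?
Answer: 12393 - 3488*sqrt(2) ≈ 7460.2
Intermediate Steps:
S(F, n) = n*(F + n) (S(F, n) = (F + n)*n = n*(F + n))
N = -2 - 4*sqrt(2) (N = -2*(1 + sqrt(8)) = -2*(1 + 2*sqrt(2)) = -2 - 4*sqrt(2) ≈ -7.6569)
t(g, R) = -R + g*(R + g) (t(g, R) = g*(R + g) - R = -R + g*(R + g))
(-145 + t(N, 0))**2 = (-145 + (-1*0 + (-2 - 4*sqrt(2))*(0 + (-2 - 4*sqrt(2)))))**2 = (-145 + (0 + (-2 - 4*sqrt(2))*(-2 - 4*sqrt(2))))**2 = (-145 + (0 + (-2 - 4*sqrt(2))**2))**2 = (-145 + (-2 - 4*sqrt(2))**2)**2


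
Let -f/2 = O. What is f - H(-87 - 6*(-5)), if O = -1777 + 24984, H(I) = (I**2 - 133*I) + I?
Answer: -57187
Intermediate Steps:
H(I) = I**2 - 132*I
O = 23207
f = -46414 (f = -2*23207 = -46414)
f - H(-87 - 6*(-5)) = -46414 - (-87 - 6*(-5))*(-132 + (-87 - 6*(-5))) = -46414 - (-87 + 30)*(-132 + (-87 + 30)) = -46414 - (-57)*(-132 - 57) = -46414 - (-57)*(-189) = -46414 - 1*10773 = -46414 - 10773 = -57187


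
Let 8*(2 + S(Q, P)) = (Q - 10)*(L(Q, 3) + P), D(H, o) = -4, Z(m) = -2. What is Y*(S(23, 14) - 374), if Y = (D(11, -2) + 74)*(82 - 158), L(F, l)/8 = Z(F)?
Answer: 2017610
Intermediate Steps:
L(F, l) = -16 (L(F, l) = 8*(-2) = -16)
Y = -5320 (Y = (-4 + 74)*(82 - 158) = 70*(-76) = -5320)
S(Q, P) = -2 + (-16 + P)*(-10 + Q)/8 (S(Q, P) = -2 + ((Q - 10)*(-16 + P))/8 = -2 + ((-10 + Q)*(-16 + P))/8 = -2 + ((-16 + P)*(-10 + Q))/8 = -2 + (-16 + P)*(-10 + Q)/8)
Y*(S(23, 14) - 374) = -5320*((18 - 2*23 - 5/4*14 + (1/8)*14*23) - 374) = -5320*((18 - 46 - 35/2 + 161/4) - 374) = -5320*(-21/4 - 374) = -5320*(-1517/4) = 2017610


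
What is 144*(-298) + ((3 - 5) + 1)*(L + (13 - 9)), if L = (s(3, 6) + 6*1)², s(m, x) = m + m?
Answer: -43060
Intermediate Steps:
s(m, x) = 2*m
L = 144 (L = (2*3 + 6*1)² = (6 + 6)² = 12² = 144)
144*(-298) + ((3 - 5) + 1)*(L + (13 - 9)) = 144*(-298) + ((3 - 5) + 1)*(144 + (13 - 9)) = -42912 + (-2 + 1)*(144 + 4) = -42912 - 1*148 = -42912 - 148 = -43060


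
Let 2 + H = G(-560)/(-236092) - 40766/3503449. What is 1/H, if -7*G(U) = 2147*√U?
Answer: -602117972202011258510608/1211525061619910698443933 - 1555410133133365145981*I*√35/1211525061619910698443933 ≈ -0.49699 - 0.0075953*I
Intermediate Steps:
G(U) = -2147*√U/7
H = -7047664/3503449 + 2147*I*√35/413161 (H = -2 + (-8588*I*√35/7/(-236092) - 40766/3503449) = -2 + (-8588*I*√35/7*(-1/236092) - 40766*1/3503449) = -2 + (-8588*I*√35/7*(-1/236092) - 40766/3503449) = -2 + (2147*I*√35/413161 - 40766/3503449) = -2 + (-40766/3503449 + 2147*I*√35/413161) = -7047664/3503449 + 2147*I*√35/413161 ≈ -2.0116 + 0.030743*I)
1/H = 1/(-7047664/3503449 + 2147*I*√35/413161)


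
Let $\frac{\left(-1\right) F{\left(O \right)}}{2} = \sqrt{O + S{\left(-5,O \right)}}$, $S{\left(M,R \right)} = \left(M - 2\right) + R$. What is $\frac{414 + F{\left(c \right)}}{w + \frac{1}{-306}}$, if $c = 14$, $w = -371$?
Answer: $- \frac{126684}{113527} + \frac{612 \sqrt{21}}{113527} \approx -1.0912$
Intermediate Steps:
$S{\left(M,R \right)} = -2 + M + R$ ($S{\left(M,R \right)} = \left(-2 + M\right) + R = -2 + M + R$)
$F{\left(O \right)} = - 2 \sqrt{-7 + 2 O}$ ($F{\left(O \right)} = - 2 \sqrt{O - \left(7 - O\right)} = - 2 \sqrt{O + \left(-7 + O\right)} = - 2 \sqrt{-7 + 2 O}$)
$\frac{414 + F{\left(c \right)}}{w + \frac{1}{-306}} = \frac{414 - 2 \sqrt{-7 + 2 \cdot 14}}{-371 + \frac{1}{-306}} = \frac{414 - 2 \sqrt{-7 + 28}}{-371 - \frac{1}{306}} = \frac{414 - 2 \sqrt{21}}{- \frac{113527}{306}} = \left(414 - 2 \sqrt{21}\right) \left(- \frac{306}{113527}\right) = - \frac{126684}{113527} + \frac{612 \sqrt{21}}{113527}$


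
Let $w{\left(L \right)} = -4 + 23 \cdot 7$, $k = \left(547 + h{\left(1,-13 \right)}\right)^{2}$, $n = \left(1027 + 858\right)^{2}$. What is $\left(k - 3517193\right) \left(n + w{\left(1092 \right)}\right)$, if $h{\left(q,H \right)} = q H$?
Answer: $-11484662099134$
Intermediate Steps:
$h{\left(q,H \right)} = H q$
$n = 3553225$ ($n = 1885^{2} = 3553225$)
$k = 285156$ ($k = \left(547 - 13\right)^{2} = 534^{2} = 285156$)
$w{\left(L \right)} = 157$ ($w{\left(L \right)} = -4 + 161 = 157$)
$\left(k - 3517193\right) \left(n + w{\left(1092 \right)}\right) = \left(285156 - 3517193\right) \left(3553225 + 157\right) = \left(-3232037\right) 3553382 = -11484662099134$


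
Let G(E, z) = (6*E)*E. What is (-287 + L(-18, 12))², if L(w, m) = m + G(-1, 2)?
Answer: 72361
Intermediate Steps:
G(E, z) = 6*E²
L(w, m) = 6 + m (L(w, m) = m + 6*(-1)² = m + 6*1 = m + 6 = 6 + m)
(-287 + L(-18, 12))² = (-287 + (6 + 12))² = (-287 + 18)² = (-269)² = 72361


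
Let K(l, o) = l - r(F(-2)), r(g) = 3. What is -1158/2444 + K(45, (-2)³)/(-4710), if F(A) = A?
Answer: -463069/959270 ≈ -0.48273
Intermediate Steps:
K(l, o) = -3 + l (K(l, o) = l - 1*3 = l - 3 = -3 + l)
-1158/2444 + K(45, (-2)³)/(-4710) = -1158/2444 + (-3 + 45)/(-4710) = -1158*1/2444 + 42*(-1/4710) = -579/1222 - 7/785 = -463069/959270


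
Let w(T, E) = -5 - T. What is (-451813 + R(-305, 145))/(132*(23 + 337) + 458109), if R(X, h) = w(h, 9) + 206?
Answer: -451757/505629 ≈ -0.89346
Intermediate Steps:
R(X, h) = 201 - h (R(X, h) = (-5 - h) + 206 = 201 - h)
(-451813 + R(-305, 145))/(132*(23 + 337) + 458109) = (-451813 + (201 - 1*145))/(132*(23 + 337) + 458109) = (-451813 + (201 - 145))/(132*360 + 458109) = (-451813 + 56)/(47520 + 458109) = -451757/505629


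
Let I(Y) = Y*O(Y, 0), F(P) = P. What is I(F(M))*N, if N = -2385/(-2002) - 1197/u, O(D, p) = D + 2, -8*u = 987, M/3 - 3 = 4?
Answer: 70725483/13442 ≈ 5261.5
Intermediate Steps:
M = 21 (M = 9 + 3*4 = 9 + 12 = 21)
u = -987/8 (u = -1/8*987 = -987/8 ≈ -123.38)
O(D, p) = 2 + D
I(Y) = Y*(2 + Y)
N = 1025007/94094 (N = -2385/(-2002) - 1197/(-987/8) = -2385*(-1/2002) - 1197*(-8/987) = 2385/2002 + 456/47 = 1025007/94094 ≈ 10.893)
I(F(M))*N = (21*(2 + 21))*(1025007/94094) = (21*23)*(1025007/94094) = 483*(1025007/94094) = 70725483/13442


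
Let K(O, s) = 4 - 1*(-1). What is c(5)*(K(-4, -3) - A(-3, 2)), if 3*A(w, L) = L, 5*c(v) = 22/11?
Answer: 26/15 ≈ 1.7333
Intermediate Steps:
c(v) = ⅖ (c(v) = (22/11)/5 = (22*(1/11))/5 = (⅕)*2 = ⅖)
K(O, s) = 5 (K(O, s) = 4 + 1 = 5)
A(w, L) = L/3
c(5)*(K(-4, -3) - A(-3, 2)) = 2*(5 - 2/3)/5 = 2*(5 - 1*⅔)/5 = 2*(5 - ⅔)/5 = (⅖)*(13/3) = 26/15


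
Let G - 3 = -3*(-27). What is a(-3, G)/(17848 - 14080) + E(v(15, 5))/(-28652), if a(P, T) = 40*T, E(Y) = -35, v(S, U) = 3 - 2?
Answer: 4016775/4498364 ≈ 0.89294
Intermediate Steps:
G = 84 (G = 3 - 3*(-27) = 3 + 81 = 84)
v(S, U) = 1
a(-3, G)/(17848 - 14080) + E(v(15, 5))/(-28652) = (40*84)/(17848 - 14080) - 35/(-28652) = 3360/3768 - 35*(-1/28652) = 3360*(1/3768) + 35/28652 = 140/157 + 35/28652 = 4016775/4498364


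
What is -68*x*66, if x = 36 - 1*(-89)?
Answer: -561000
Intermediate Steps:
x = 125 (x = 36 + 89 = 125)
-68*x*66 = -68*125*66 = -8500*66 = -561000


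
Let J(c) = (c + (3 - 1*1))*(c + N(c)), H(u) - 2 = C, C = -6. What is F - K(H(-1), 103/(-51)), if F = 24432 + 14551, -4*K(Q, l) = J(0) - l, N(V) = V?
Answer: 7952635/204 ≈ 38984.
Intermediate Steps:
H(u) = -4 (H(u) = 2 - 6 = -4)
J(c) = 2*c*(2 + c) (J(c) = (c + (3 - 1*1))*(c + c) = (c + (3 - 1))*(2*c) = (c + 2)*(2*c) = (2 + c)*(2*c) = 2*c*(2 + c))
K(Q, l) = l/4 (K(Q, l) = -(2*0*(2 + 0) - l)/4 = -(2*0*2 - l)/4 = -(0 - l)/4 = -(-1)*l/4 = l/4)
F = 38983
F - K(H(-1), 103/(-51)) = 38983 - 103/(-51)/4 = 38983 - 103*(-1/51)/4 = 38983 - (-103)/(4*51) = 38983 - 1*(-103/204) = 38983 + 103/204 = 7952635/204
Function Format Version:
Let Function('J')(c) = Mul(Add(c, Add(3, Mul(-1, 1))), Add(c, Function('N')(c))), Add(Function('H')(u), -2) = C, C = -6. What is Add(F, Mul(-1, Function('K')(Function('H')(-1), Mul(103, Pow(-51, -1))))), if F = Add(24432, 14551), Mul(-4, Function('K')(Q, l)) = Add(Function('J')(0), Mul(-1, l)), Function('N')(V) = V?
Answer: Rational(7952635, 204) ≈ 38984.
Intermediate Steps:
Function('H')(u) = -4 (Function('H')(u) = Add(2, -6) = -4)
Function('J')(c) = Mul(2, c, Add(2, c)) (Function('J')(c) = Mul(Add(c, Add(3, Mul(-1, 1))), Add(c, c)) = Mul(Add(c, Add(3, -1)), Mul(2, c)) = Mul(Add(c, 2), Mul(2, c)) = Mul(Add(2, c), Mul(2, c)) = Mul(2, c, Add(2, c)))
Function('K')(Q, l) = Mul(Rational(1, 4), l) (Function('K')(Q, l) = Mul(Rational(-1, 4), Add(Mul(2, 0, Add(2, 0)), Mul(-1, l))) = Mul(Rational(-1, 4), Add(Mul(2, 0, 2), Mul(-1, l))) = Mul(Rational(-1, 4), Add(0, Mul(-1, l))) = Mul(Rational(-1, 4), Mul(-1, l)) = Mul(Rational(1, 4), l))
F = 38983
Add(F, Mul(-1, Function('K')(Function('H')(-1), Mul(103, Pow(-51, -1))))) = Add(38983, Mul(-1, Mul(Rational(1, 4), Mul(103, Pow(-51, -1))))) = Add(38983, Mul(-1, Mul(Rational(1, 4), Mul(103, Rational(-1, 51))))) = Add(38983, Mul(-1, Mul(Rational(1, 4), Rational(-103, 51)))) = Add(38983, Mul(-1, Rational(-103, 204))) = Add(38983, Rational(103, 204)) = Rational(7952635, 204)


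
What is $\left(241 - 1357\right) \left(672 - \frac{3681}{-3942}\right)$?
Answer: $- \frac{54822570}{73} \approx -7.5099 \cdot 10^{5}$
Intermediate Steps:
$\left(241 - 1357\right) \left(672 - \frac{3681}{-3942}\right) = - 1116 \left(672 - - \frac{409}{438}\right) = - 1116 \left(672 + \frac{409}{438}\right) = \left(-1116\right) \frac{294745}{438} = - \frac{54822570}{73}$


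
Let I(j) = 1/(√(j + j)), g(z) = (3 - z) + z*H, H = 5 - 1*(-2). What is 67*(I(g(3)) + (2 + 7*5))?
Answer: 2479 + 67*√42/42 ≈ 2489.3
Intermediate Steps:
H = 7 (H = 5 + 2 = 7)
g(z) = 3 + 6*z (g(z) = (3 - z) + z*7 = (3 - z) + 7*z = 3 + 6*z)
I(j) = √2/(2*√j) (I(j) = 1/(√(2*j)) = 1/(√2*√j) = √2/(2*√j))
67*(I(g(3)) + (2 + 7*5)) = 67*(√2/(2*√(3 + 6*3)) + (2 + 7*5)) = 67*(√2/(2*√(3 + 18)) + (2 + 35)) = 67*(√2/(2*√21) + 37) = 67*(√2*(√21/21)/2 + 37) = 67*(√42/42 + 37) = 67*(37 + √42/42) = 2479 + 67*√42/42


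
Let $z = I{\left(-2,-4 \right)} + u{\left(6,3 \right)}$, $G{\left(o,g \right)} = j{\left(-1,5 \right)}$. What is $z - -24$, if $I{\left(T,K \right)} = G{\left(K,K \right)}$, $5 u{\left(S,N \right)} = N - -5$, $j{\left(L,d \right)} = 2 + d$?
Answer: $\frac{163}{5} \approx 32.6$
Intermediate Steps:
$u{\left(S,N \right)} = 1 + \frac{N}{5}$ ($u{\left(S,N \right)} = \frac{N - -5}{5} = \frac{N + 5}{5} = \frac{5 + N}{5} = 1 + \frac{N}{5}$)
$G{\left(o,g \right)} = 7$ ($G{\left(o,g \right)} = 2 + 5 = 7$)
$I{\left(T,K \right)} = 7$
$z = \frac{43}{5}$ ($z = 7 + \left(1 + \frac{1}{5} \cdot 3\right) = 7 + \left(1 + \frac{3}{5}\right) = 7 + \frac{8}{5} = \frac{43}{5} \approx 8.6$)
$z - -24 = \frac{43}{5} - -24 = \frac{43}{5} + 24 = \frac{163}{5}$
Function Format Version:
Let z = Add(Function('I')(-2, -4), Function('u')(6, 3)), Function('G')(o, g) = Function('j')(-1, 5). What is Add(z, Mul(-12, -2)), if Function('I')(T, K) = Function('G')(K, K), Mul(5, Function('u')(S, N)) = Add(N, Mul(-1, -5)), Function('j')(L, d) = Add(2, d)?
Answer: Rational(163, 5) ≈ 32.600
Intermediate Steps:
Function('u')(S, N) = Add(1, Mul(Rational(1, 5), N)) (Function('u')(S, N) = Mul(Rational(1, 5), Add(N, Mul(-1, -5))) = Mul(Rational(1, 5), Add(N, 5)) = Mul(Rational(1, 5), Add(5, N)) = Add(1, Mul(Rational(1, 5), N)))
Function('G')(o, g) = 7 (Function('G')(o, g) = Add(2, 5) = 7)
Function('I')(T, K) = 7
z = Rational(43, 5) (z = Add(7, Add(1, Mul(Rational(1, 5), 3))) = Add(7, Add(1, Rational(3, 5))) = Add(7, Rational(8, 5)) = Rational(43, 5) ≈ 8.6000)
Add(z, Mul(-12, -2)) = Add(Rational(43, 5), Mul(-12, -2)) = Add(Rational(43, 5), 24) = Rational(163, 5)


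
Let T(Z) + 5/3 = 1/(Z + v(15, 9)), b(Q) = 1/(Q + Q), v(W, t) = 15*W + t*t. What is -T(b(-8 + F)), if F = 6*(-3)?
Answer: 79399/47733 ≈ 1.6634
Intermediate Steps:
F = -18
v(W, t) = t² + 15*W (v(W, t) = 15*W + t² = t² + 15*W)
b(Q) = 1/(2*Q)
T(Z) = -5/3 + 1/(306 + Z) (T(Z) = -5/3 + 1/(Z + (9² + 15*15)) = -5/3 + 1/(Z + (81 + 225)) = -5/3 + 1/(Z + 306) = -5/3 + 1/(306 + Z))
-T(b(-8 + F)) = -(-1527 - 5/(2*(-8 - 18)))/(3*(306 + 1/(2*(-8 - 18)))) = -(-1527 - 5/(2*(-26)))/(3*(306 + (½)/(-26))) = -(-1527 - 5*(-1)/(2*26))/(3*(306 + (½)*(-1/26))) = -(-1527 - 5*(-1/52))/(3*(306 - 1/52)) = -(-1527 + 5/52)/(3*15911/52) = -52*(-79399)/(3*15911*52) = -1*(-79399/47733) = 79399/47733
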